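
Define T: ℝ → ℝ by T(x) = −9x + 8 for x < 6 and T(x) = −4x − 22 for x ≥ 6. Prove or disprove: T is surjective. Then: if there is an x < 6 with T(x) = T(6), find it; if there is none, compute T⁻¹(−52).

Both pieces are strictly decreasing (slopes −9 and −4), so each is injective on its own interval.
The left piece maps (−∞, 6) onto (−46, ∞); the right piece maps [6, ∞) onto (−∞, −46].
These images together cover ℝ, so T is surjective.
Because the two images are disjoint, no x < 6 has T(x) = T(6), so we compute T⁻¹(−52): −52 lies in (−∞, −46], so solve −4x − 22 = −52: x = (−52 + 22)/(−4) = 15/2.

15/2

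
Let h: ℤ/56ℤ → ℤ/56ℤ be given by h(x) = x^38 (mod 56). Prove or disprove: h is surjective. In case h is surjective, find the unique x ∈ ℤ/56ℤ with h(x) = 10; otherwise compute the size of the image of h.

8

h(6): Repeated squaring mod 56: 6^1 ≡ 6, 6^2 ≡ 6² = 36, 6^4 ≡ 36² = 1296 ≡ 8, 6^8 ≡ 8² = 64 ≡ 8, 6^16 ≡ 8² = 64 ≡ 8, 6^32 ≡ 8² = 64 ≡ 8. Since 38 = 32 + 4 + 2, 6^38 ≡ 8·8·36: 8·8 = 64 ≡ 8, then 8·36 = 288 ≡ 8. So 6^38 ≡ 8 (mod 56).
h(8): Repeated squaring mod 56: 8^1 ≡ 8, 8^2 ≡ 8² = 64 ≡ 8, 8^4 ≡ 8² = 64 ≡ 8, 8^8 ≡ 8² = 64 ≡ 8, 8^16 ≡ 8² = 64 ≡ 8, 8^32 ≡ 8² = 64 ≡ 8. Since 38 = 32 + 4 + 2, 8^38 ≡ 8·8·8: 8·8 = 64 ≡ 8, then 8·8 = 64 ≡ 8. So 8^38 ≡ 8 (mod 56).
So h(6) = h(8) = 8 while 6 ≠ 8, therefore h is not injective.
A non-injective map from the 56-element set ℤ/56ℤ to itself takes at most 55 distinct values, so it cannot be surjective. Hence h is not surjective.
Since h is not surjective, we determine |image(h)|. Computing x^38 mod 56 for each x (by repeated squaring, reducing mod 56 at every step), the values h(0), h(1), …, h(55) are: 0, 1, 32, 9, 16, 25, 8, 49, 8, 25, 16, 9, 32, 1, 0, 1, 32, 9, 16, 25, 8, 49, 8, 25, 16, 9, 32, 1, 0, 1, 32, 9, 16, 25, 8, 49, 8, 25, 16, 9, 32, 1, 0, 1, 32, 9, 16, 25, 8, 49, 8, 25, 16, 9, 32, 1.
The distinct values are {0, 1, 8, 9, 16, 25, 32, 49}; there are 8 of them.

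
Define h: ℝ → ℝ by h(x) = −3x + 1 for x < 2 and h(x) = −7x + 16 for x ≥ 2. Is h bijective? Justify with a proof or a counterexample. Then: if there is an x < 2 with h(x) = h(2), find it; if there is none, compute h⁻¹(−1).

Both pieces are strictly decreasing (slopes −3 and −7), so each is injective on its own interval.
The left piece maps (−∞, 2) onto (−5, ∞); the right piece maps [2, ∞) onto (−∞, 2].
These images overlap. In particular h(2) = 2 (right piece), and solving −3x + 1 = 2 on the left piece gives x = −1/3 < 2.
So h(−1/3) = h(2) with −1/3 ≠ 2, and h is not injective, hence not bijective. This x = −1/3 is the requested value below 2.

-1/3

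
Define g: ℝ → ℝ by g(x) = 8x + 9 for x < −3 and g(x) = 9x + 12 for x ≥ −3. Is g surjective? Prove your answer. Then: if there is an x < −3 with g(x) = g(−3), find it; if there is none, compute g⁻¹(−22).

Both pieces are strictly increasing (slopes 8 and 9), so each is injective on its own interval.
The left piece maps (−∞, −3) onto (−∞, −15); the right piece maps [−3, ∞) onto [−15, ∞).
These images together cover ℝ, so g is surjective.
Because the two images are disjoint, no x < −3 has g(x) = g(−3), so we compute g⁻¹(−22): −22 lies in (−∞, −15), so solve 8x + 9 = −22: x = (−22 − 9)/8 = −31/8.

-31/8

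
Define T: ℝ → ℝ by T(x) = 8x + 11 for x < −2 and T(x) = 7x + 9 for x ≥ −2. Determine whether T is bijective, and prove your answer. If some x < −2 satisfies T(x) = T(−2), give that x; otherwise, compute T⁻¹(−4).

-13/7

Both pieces are strictly increasing (slopes 8 and 7), so each is injective on its own interval.
The left piece maps (−∞, −2) onto (−∞, −5); the right piece maps [−2, ∞) onto [−5, ∞).
Since −5 = −5, the images partition ℝ: T is injective and surjective, hence bijective.
Because the two images are disjoint, no x < −2 has T(x) = T(−2), so we compute T⁻¹(−4): −4 lies in [−5, ∞), so solve 7x + 9 = −4: x = (−4 − 9)/7 = −13/7.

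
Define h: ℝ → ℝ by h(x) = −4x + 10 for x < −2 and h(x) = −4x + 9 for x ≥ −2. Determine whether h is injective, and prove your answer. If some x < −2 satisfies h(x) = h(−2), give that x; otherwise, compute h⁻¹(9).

Both pieces are strictly decreasing (slopes −4 and −4), so each is injective on its own interval.
The left piece maps (−∞, −2) onto (18, ∞); the right piece maps [−2, ∞) onto (−∞, 17].
These images are disjoint, so no value is attained by both pieces. Therefore h is injective.
Because the two images are disjoint, no x < −2 has h(x) = h(−2), so we compute h⁻¹(9): 9 lies in (−∞, 17], so solve −4x + 9 = 9: x = (9 − 9)/(−4) = 0.

0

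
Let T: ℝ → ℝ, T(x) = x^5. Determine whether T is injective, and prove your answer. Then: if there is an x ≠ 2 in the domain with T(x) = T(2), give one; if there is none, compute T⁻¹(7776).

6

On ℝ, x ↦ x^5 is strictly increasing (since 5 is odd), so T(u) = T(v) forces u = v. Hence T is injective.
Since x ↦ x^5 is strictly increasing on ℝ, it is injective there, so no x ≠ 2 in the domain has T(x) = T(2). We therefore compute T⁻¹(7776) = 7776^{1/5} = 6 (indeed 6^5 = 7776).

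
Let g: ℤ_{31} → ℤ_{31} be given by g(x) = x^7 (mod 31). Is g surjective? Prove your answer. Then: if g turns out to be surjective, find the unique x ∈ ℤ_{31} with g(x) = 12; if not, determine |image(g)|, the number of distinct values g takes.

Since 31 is prime, the nonzero elements of ℤ_{31} form a cyclic group of order 30.
As gcd(7, 30) = 1, raising to the 7th power is a bijection on this group: if a^7 ≡ b^7 then (ab^{−1})^7 = 1, and the only element of order dividing gcd(7, 30) = 1 is 1, so a = b.
With g(0) = 0 this makes g injective on all of ℤ_{31}, hence bijective (finite equal-size domain and codomain). In particular g is surjective.
Since g is surjective, we find the preimage of 12. The inverse of x ↦ x^7 on (ℤ_{31})^× is x ↦ x^13, because 7·13 = 91 = 3·30 + 1 ≡ 1 (mod 30) and x^{30} = 1 for x ≠ 0 (Fermat). So g⁻¹(12) = 12^13 mod 31.
Repeated squaring mod 31: 12^1 ≡ 12, 12^2 ≡ 12² = 144 ≡ 20, 12^4 ≡ 20² = 400 ≡ 28, 12^8 ≡ 28² = 784 ≡ 9. Since 13 = 8 + 4 + 1, 12^13 ≡ 9·28·12: 9·28 = 252 ≡ 4, then 4·12 = 48 ≡ 17. So 12^13 ≡ 17 (mod 31).
Hence g⁻¹(12) = 17.

17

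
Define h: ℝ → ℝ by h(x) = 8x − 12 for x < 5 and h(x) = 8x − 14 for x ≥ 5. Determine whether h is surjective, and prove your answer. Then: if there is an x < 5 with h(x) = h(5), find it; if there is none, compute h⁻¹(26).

Both pieces are strictly increasing (slopes 8 and 8), so each is injective on its own interval.
The left piece maps (−∞, 5) onto (−∞, 28); the right piece maps [5, ∞) onto [26, ∞).
The union (−∞, 28) ∪ [26, ∞) covers ℝ, so h is surjective.
For the follow-up: the images overlap, so an x < 5 with h(x) = h(5) exists. h(5) = 26; solving 8x − 12 = 26 for x < 5 gives x = (26 + 12)/8 = 19/4.

19/4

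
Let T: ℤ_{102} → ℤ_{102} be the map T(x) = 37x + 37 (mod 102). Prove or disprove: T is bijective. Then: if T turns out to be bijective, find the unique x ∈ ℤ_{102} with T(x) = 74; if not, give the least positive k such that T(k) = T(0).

1

Suppose T(s) = T(t) in ℤ_{102}. Then 37s + 37 ≡ 37t + 37 (mod 102), so 37(s − t) ≡ 0 (mod 102).
Since gcd(37, 102) = 1, 37 is invertible modulo 102, so s − t ≡ 0 (mod 102), i.e. s = t.
We now compute 37⁻¹ mod 102 explicitly. Euclid's algorithm: 102 = 2·37 + 28, 37 = 1·28 + 9, 28 = 3·9 + 1; back-substituting gives 1 = 91·37 − 33·102, so 37⁻¹ ≡ 91 (mod 102).
For any y ∈ ℤ_{102}, x = 91(y − 37) mod 102 satisfies T(x) = 37·91(y − 37) + 37 ≡ y (since 37·91 ≡ 1 mod 102). So every y has a preimage.
Hence T is bijective.
Since T is bijective, we compute T⁻¹(74): solve 37x + 37 ≡ 74 (mod 102), i.e. 37x ≡ 37 (mod 102).
Multiplying by 37⁻¹ = 91 gives x ≡ 91·37 = 3367 = 33·102 + 1 ≡ 1 (mod 102).
Check: T(1) = 37·1 + 37 = 74 ≡ 74 (mod 102).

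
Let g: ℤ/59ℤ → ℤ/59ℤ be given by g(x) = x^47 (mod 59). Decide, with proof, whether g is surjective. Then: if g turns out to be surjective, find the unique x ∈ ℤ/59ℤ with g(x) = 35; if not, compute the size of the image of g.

Since 59 is prime, the nonzero elements of ℤ/59ℤ form a cyclic group of order 58.
As gcd(47, 58) = 1, raising to the 47th power is a bijection on this group: if x_1^47 ≡ x_2^47 then (x_1x_2^{−1})^47 = 1, and the only element of order dividing gcd(47, 58) = 1 is 1, so x_1 = x_2.
With g(0) = 0 this makes g injective on all of ℤ/59ℤ, hence bijective (finite equal-size domain and codomain). In particular g is surjective.
Since g is surjective, we find the preimage of 35. The inverse of x ↦ x^47 on (ℤ/59ℤ)^× is x ↦ x^21, because 47·21 = 987 = 17·58 + 1 ≡ 1 (mod 58) and x^{58} = 1 for x ≠ 0 (Fermat). So g⁻¹(35) = 35^21 mod 59.
Repeated squaring mod 59: 35^1 ≡ 35, 35^2 ≡ 35² = 1225 ≡ 45, 35^4 ≡ 45² = 2025 ≡ 19, 35^8 ≡ 19² = 361 ≡ 7, 35^16 ≡ 7² = 49. Since 21 = 16 + 4 + 1, 35^21 ≡ 49·19·35: 49·19 = 931 ≡ 46, then 46·35 = 1610 ≡ 17. So 35^21 ≡ 17 (mod 59).
Hence g⁻¹(35) = 17.

17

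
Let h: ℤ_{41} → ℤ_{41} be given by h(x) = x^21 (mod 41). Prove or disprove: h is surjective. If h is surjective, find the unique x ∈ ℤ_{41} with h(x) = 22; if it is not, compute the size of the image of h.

19

Since 41 is prime, the nonzero elements of ℤ_{41} form a cyclic group of order 40.
As gcd(21, 40) = 1, raising to the 21st power is a bijection on this group: if x_1^21 ≡ x_2^21 then (x_1x_2^{−1})^21 = 1, and the only element of order dividing gcd(21, 40) = 1 is 1, so x_1 = x_2.
With h(0) = 0 this makes h injective on all of ℤ_{41}, hence bijective (finite equal-size domain and codomain). In particular h is surjective.
Since h is surjective, we find the preimage of 22. The inverse of x ↦ x^21 on (ℤ_{41})^× is x ↦ x^21, because 21·21 = 441 = 11·40 + 1 ≡ 1 (mod 40) and x^{40} = 1 for x ≠ 0 (Fermat). So h⁻¹(22) = 22^21 mod 41.
Repeated squaring mod 41: 22^1 ≡ 22, 22^2 ≡ 22² = 484 ≡ 33, 22^4 ≡ 33² = 1089 ≡ 23, 22^8 ≡ 23² = 529 ≡ 37, 22^16 ≡ 37² = 1369 ≡ 16. Since 21 = 16 + 4 + 1, 22^21 ≡ 16·23·22: 16·23 = 368 ≡ 40, then 40·22 = 880 ≡ 19. So 22^21 ≡ 19 (mod 41).
Hence h⁻¹(22) = 19.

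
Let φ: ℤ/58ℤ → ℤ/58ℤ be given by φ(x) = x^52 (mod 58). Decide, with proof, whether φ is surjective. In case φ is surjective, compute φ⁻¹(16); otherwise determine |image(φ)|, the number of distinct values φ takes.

16

φ(3): Repeated squaring mod 58: 3^1 ≡ 3, 3^2 ≡ 3² = 9, 3^4 ≡ 9² = 81 ≡ 23, 3^8 ≡ 23² = 529 ≡ 7, 3^16 ≡ 7² = 49, 3^32 ≡ 49² = 2401 ≡ 23. Since 52 = 32 + 16 + 4, 3^52 ≡ 23·49·23: 23·49 = 1127 ≡ 25, then 25·23 = 575 ≡ 53. So 3^52 ≡ 53 (mod 58).
φ(7): Repeated squaring mod 58: 7^1 ≡ 7, 7^2 ≡ 7² = 49, 7^4 ≡ 49² = 2401 ≡ 23, 7^8 ≡ 23² = 529 ≡ 7, 7^16 ≡ 7² = 49, 7^32 ≡ 49² = 2401 ≡ 23. Since 52 = 32 + 16 + 4, 7^52 ≡ 23·49·23: 23·49 = 1127 ≡ 25, then 25·23 = 575 ≡ 53. So 7^52 ≡ 53 (mod 58).
So φ(3) = φ(7) = 53 while 3 ≠ 7, therefore φ is not injective.
A non-injective map from the 58-element set ℤ/58ℤ to itself takes at most 57 distinct values, so it cannot be surjective. Thus φ is not surjective.
Since φ is not surjective, we determine |image(φ)|. Computing x^52 mod 58 for each x (by repeated squaring, reducing mod 58 at every step), the values φ(0), φ(1), …, φ(57) are: 0, 1, 20, 53, 52, 49, 16, 53, 54, 25, 52, 7, 30, 7, 16, 45, 36, 1, 36, 23, 54, 25, 24, 45, 20, 23, 24, 49, 30, 29, 30, 49, 24, 23, 20, 45, 24, 25, 54, 23, 36, 1, 36, 45, 16, 7, 30, 7, 52, 25, 54, 53, 16, 49, 52, 53, 20, 1.
The distinct values are {0, 1, 7, 16, 20, 23, 24, 25, 29, 30, 36, 45, 49, 52, 53, 54}; there are 16 of them.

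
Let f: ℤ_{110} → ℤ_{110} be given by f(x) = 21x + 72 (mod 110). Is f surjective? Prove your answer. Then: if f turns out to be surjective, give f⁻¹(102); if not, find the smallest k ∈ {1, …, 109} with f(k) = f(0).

80

Since gcd(21, 110) = 1, 21 is invertible modulo 110. Euclid's algorithm: 110 = 5·21 + 5, 21 = 4·5 + 1; back-substituting gives 1 = 21·21 − 4·110, so 21⁻¹ ≡ 21 (mod 110).
Then y ↦ 21(y − 72) is a two-sided inverse to f, so every y ∈ ℤ_{110} has a preimage.
Thus f is surjective.
Since f is surjective, we compute f⁻¹(102): solve 21x + 72 ≡ 102 (mod 110), i.e. 21x ≡ 30 (mod 110).
Multiplying by 21⁻¹ = 21 gives x ≡ 21·30 = 630 = 5·110 + 80 ≡ 80 (mod 110).
Check: f(80) = 21·80 + 72 = 1752 = 15·110 + 102 ≡ 102 (mod 110).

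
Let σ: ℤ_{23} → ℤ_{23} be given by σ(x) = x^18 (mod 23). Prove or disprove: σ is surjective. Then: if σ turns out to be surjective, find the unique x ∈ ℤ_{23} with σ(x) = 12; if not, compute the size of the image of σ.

σ(11): Repeated squaring mod 23: 11^1 ≡ 11, 11^2 ≡ 11² = 121 ≡ 6, 11^4 ≡ 6² = 36 ≡ 13, 11^8 ≡ 13² = 169 ≡ 8, 11^16 ≡ 8² = 64 ≡ 18. Since 18 = 16 + 2, 11^18 ≡ 18·6: 18·6 = 108 ≡ 16. So 11^18 ≡ 16 (mod 23).
σ(12): Repeated squaring mod 23: 12^1 ≡ 12, 12^2 ≡ 12² = 144 ≡ 6, 12^4 ≡ 6² = 36 ≡ 13, 12^8 ≡ 13² = 169 ≡ 8, 12^16 ≡ 8² = 64 ≡ 18. Since 18 = 16 + 2, 12^18 ≡ 18·6: 18·6 = 108 ≡ 16. So 12^18 ≡ 16 (mod 23).
So σ(11) = σ(12) = 16 while 11 ≠ 12, so σ is not injective.
A non-injective map from the 23-element set ℤ_{23} to itself takes at most 22 distinct values, so it cannot be surjective. So σ is not surjective.
Since σ is not surjective, we determine |image(σ)|. Computing x^18 mod 23 for each x (by repeated squaring, reducing mod 23 at every step), the values σ(0), σ(1), …, σ(22) are: 0, 1, 13, 2, 8, 6, 3, 18, 12, 4, 9, 16, 16, 9, 4, 12, 18, 3, 6, 8, 2, 13, 1.
The distinct values are {0, 1, 2, 3, 4, 6, 8, 9, 12, 13, 16, 18}; there are 12 of them.

12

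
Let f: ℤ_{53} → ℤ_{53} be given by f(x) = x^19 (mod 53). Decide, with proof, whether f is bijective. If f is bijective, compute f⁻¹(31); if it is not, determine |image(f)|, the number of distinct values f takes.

Since 53 is prime, the nonzero elements of ℤ_{53} form a cyclic group of order 52.
As gcd(19, 52) = 1, raising to the 19th power is a bijection on this group: if a^19 ≡ b^19 then (ab^{−1})^19 = 1, and the only element of order dividing gcd(19, 52) = 1 is 1, so a = b.
With f(0) = 0 this makes f injective on all of ℤ_{53}, hence bijective (finite equal-size domain and codomain). In particular f is bijective.
Since f is bijective, we find the preimage of 31. The inverse of x ↦ x^19 on (ℤ_{53})^× is x ↦ x^11, because 19·11 = 209 = 4·52 + 1 ≡ 1 (mod 52) and x^{52} = 1 for x ≠ 0 (Fermat). So f⁻¹(31) = 31^11 mod 53.
Repeated squaring mod 53: 31^1 ≡ 31, 31^2 ≡ 31² = 961 ≡ 7, 31^4 ≡ 7² = 49, 31^8 ≡ 49² = 2401 ≡ 16. Since 11 = 8 + 2 + 1, 31^11 ≡ 16·7·31: 16·7 = 112 ≡ 6, then 6·31 = 186 ≡ 27. So 31^11 ≡ 27 (mod 53).
Hence f⁻¹(31) = 27.

27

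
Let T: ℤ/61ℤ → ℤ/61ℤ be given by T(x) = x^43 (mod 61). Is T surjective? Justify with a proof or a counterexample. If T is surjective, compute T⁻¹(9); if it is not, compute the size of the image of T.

Since 61 is prime, the nonzero elements of ℤ/61ℤ form a cyclic group of order 60.
As gcd(43, 60) = 1, raising to the 43rd power is a bijection on this group: if x_1^43 ≡ x_2^43 then (x_1x_2^{−1})^43 = 1, and the only element of order dividing gcd(43, 60) = 1 is 1, so x_1 = x_2.
With T(0) = 0 this makes T injective on all of ℤ/61ℤ, hence bijective (finite equal-size domain and codomain). In particular T is surjective.
Since T is surjective, we find the preimage of 9. The inverse of x ↦ x^43 on (ℤ/61ℤ)^× is x ↦ x^7, because 43·7 = 301 = 5·60 + 1 ≡ 1 (mod 60) and x^{60} = 1 for x ≠ 0 (Fermat). So T⁻¹(9) = 9^7 mod 61.
Repeated squaring mod 61: 9^1 ≡ 9, 9^2 ≡ 9² = 81 ≡ 20, 9^4 ≡ 20² = 400 ≡ 34. Since 7 = 4 + 2 + 1, 9^7 ≡ 34·20·9: 34·20 = 680 ≡ 9, then 9·9 = 81 ≡ 20. So 9^7 ≡ 20 (mod 61).
Hence T⁻¹(9) = 20.

20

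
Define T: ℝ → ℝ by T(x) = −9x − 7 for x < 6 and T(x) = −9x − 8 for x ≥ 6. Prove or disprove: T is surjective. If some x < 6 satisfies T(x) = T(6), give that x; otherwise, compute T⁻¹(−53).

46/9

Both pieces are strictly decreasing (slopes −9 and −9), so each is injective on its own interval.
The left piece maps (−∞, 6) onto (−61, ∞); the right piece maps [6, ∞) onto (−∞, −62].
The union (−61, ∞) ∪ (−∞, −62] omits the interval between −61 and −62; in particular −61 has no preimage. So T is not surjective.
Because the two images are disjoint, no x < 6 has T(x) = T(6), so we compute T⁻¹(−53): −53 lies in (−61, ∞), so solve −9x − 7 = −53: x = (−53 + 7)/(−9) = 46/9.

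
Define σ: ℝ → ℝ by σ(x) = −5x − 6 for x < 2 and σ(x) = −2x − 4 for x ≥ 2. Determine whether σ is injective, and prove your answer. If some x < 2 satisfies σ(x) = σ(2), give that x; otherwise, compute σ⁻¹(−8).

2/5

Both pieces are strictly decreasing (slopes −5 and −2), so each is injective on its own interval.
The left piece maps (−∞, 2) onto (−16, ∞); the right piece maps [2, ∞) onto (−∞, −8].
These images overlap. In particular σ(2) = −8 (right piece), and solving −5x − 6 = −8 on the left piece gives x = 2/5 < 2.
So σ(2/5) = σ(2) with 2/5 ≠ 2, and σ is not injective. This x = 2/5 is the requested value below 2.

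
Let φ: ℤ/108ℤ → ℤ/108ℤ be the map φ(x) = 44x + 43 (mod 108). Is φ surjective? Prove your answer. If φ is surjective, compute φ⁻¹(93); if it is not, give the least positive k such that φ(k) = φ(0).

Since gcd(44, 108) = 4, we have 44x ≡ 0 (mod 4) for all x, so φ(x) ≡ 3 (mod 4).
But 0 ≢ 3 (mod 4), so 0 ∈ ℤ/108ℤ has no preimage. Hence φ is not surjective.
Since φ is not surjective, we find the least positive k with φ(k) = φ(0): this means 44k ≡ 0 (mod 108), i.e. 108 ∣ 44k. Since gcd(44, 108) = 4, dividing through by 4 this holds exactly when 27 ∣ 11k, and as gcd(11, 27) = 1, exactly when 27 ∣ k.
The smallest positive such k is 27.

27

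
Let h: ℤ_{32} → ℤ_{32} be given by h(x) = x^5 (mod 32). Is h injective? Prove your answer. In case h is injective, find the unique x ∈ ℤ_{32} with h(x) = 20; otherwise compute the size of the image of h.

17

h(0) = 0^5 = 0.
h(2): Repeated squaring mod 32: 2^1 ≡ 2, 2^2 ≡ 2² = 4, 2^4 ≡ 4² = 16. Since 5 = 4 + 1, 2^5 ≡ 16·2: 16·2 = 32 ≡ 0. So 2^5 ≡ 0 (mod 32).
So h(0) = h(2) = 0 while 0 ≠ 2, so h is not injective.
Since h is not injective, we determine |image(h)|. Computing x^5 mod 32 for each x (by repeated squaring, reducing mod 32 at every step), the values h(0), h(1), …, h(31) are: 0, 1, 0, 19, 0, 21, 0, 7, 0, 9, 0, 27, 0, 29, 0, 15, 0, 17, 0, 3, 0, 5, 0, 23, 0, 25, 0, 11, 0, 13, 0, 31.
The distinct values are {0, 1, 3, 5, 7, 9, 11, 13, 15, 17, 19, 21, 23, 25, 27, 29, 31}; there are 17 of them.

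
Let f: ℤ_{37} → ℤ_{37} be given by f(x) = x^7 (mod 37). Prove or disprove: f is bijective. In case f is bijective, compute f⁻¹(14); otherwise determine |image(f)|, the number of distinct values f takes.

Since 37 is prime, the nonzero elements of ℤ_{37} form a cyclic group of order 36.
As gcd(7, 36) = 1, raising to the 7th power is a bijection on this group: if s^7 ≡ t^7 then (st^{−1})^7 = 1, and the only element of order dividing gcd(7, 36) = 1 is 1, so s = t.
With f(0) = 0 this makes f injective on all of ℤ_{37}, hence bijective (finite equal-size domain and codomain). In particular f is bijective.
Since f is bijective, we find the preimage of 14. The inverse of x ↦ x^7 on (ℤ_{37})^× is x ↦ x^31, because 7·31 = 217 = 6·36 + 1 ≡ 1 (mod 36) and x^{36} = 1 for x ≠ 0 (Fermat). So f⁻¹(14) = 14^31 mod 37.
Repeated squaring mod 37: 14^1 ≡ 14, 14^2 ≡ 14² = 196 ≡ 11, 14^4 ≡ 11² = 121 ≡ 10, 14^8 ≡ 10² = 100 ≡ 26, 14^16 ≡ 26² = 676 ≡ 10. Since 31 = 16 + 8 + 4 + 2 + 1, 14^31 ≡ 10·26·10·11·14: 10·26 = 260 ≡ 1, then 1·10 = 10, then 10·11 = 110 ≡ 36, then 36·14 = 504 ≡ 23. So 14^31 ≡ 23 (mod 37).
Hence f⁻¹(14) = 23.

23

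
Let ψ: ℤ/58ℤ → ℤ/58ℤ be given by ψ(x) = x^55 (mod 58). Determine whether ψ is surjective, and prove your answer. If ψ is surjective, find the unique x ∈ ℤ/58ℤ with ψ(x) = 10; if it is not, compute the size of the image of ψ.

Computing x^55 mod 58 for each x (by repeated squaring, reducing mod 58 at every step), the values ψ(0), ψ(1), …, ψ(57) are: 0, 1, 44, 39, 22, 35, 34, 25, 40, 13, 32, 37, 46, 9, 56, 31, 20, 41, 50, 55, 16, 47, 4, 53, 52, 7, 48, 43, 28, 29, 30, 15, 10, 51, 6, 5, 54, 11, 42, 3, 8, 17, 38, 27, 2, 49, 12, 21, 26, 45, 18, 33, 24, 23, 36, 19, 14, 57.
Every element of ℤ/58ℤ appears exactly once in this list, so ψ is a bijection, and in particular surjective.
Since ψ is surjective, we read off the preimage of 10 from the same table: ψ(32) = 10, so ψ⁻¹(10) = 32.

32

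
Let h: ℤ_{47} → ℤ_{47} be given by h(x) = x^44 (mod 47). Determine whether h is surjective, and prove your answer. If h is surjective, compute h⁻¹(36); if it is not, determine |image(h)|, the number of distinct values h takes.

h(23): Repeated squaring mod 47: 23^1 ≡ 23, 23^2 ≡ 23² = 529 ≡ 12, 23^4 ≡ 12² = 144 ≡ 3, 23^8 ≡ 3² = 9, 23^16 ≡ 9² = 81 ≡ 34, 23^32 ≡ 34² = 1156 ≡ 28. Since 44 = 32 + 8 + 4, 23^44 ≡ 28·9·3: 28·9 = 252 ≡ 17, then 17·3 = 51 ≡ 4. So 23^44 ≡ 4 (mod 47).
h(24): Repeated squaring mod 47: 24^1 ≡ 24, 24^2 ≡ 24² = 576 ≡ 12, 24^4 ≡ 12² = 144 ≡ 3, 24^8 ≡ 3² = 9, 24^16 ≡ 9² = 81 ≡ 34, 24^32 ≡ 34² = 1156 ≡ 28. Since 44 = 32 + 8 + 4, 24^44 ≡ 28·9·3: 28·9 = 252 ≡ 17, then 17·3 = 51 ≡ 4. So 24^44 ≡ 4 (mod 47).
So h(23) = h(24) = 4 while 23 ≠ 24, therefore h is not injective.
A non-injective map from the 47-element set ℤ_{47} to itself takes at most 46 distinct values, so it cannot be surjective. Thus h is not surjective.
Since h is not surjective, we determine |image(h)|. Computing x^44 mod 47 for each x (by repeated squaring, reducing mod 47 at every step), the values h(0), h(1), …, h(46) are: 0, 1, 12, 21, 3, 32, 17, 24, 36, 18, 8, 7, 16, 42, 6, 14, 9, 27, 28, 25, 2, 34, 37, 4, 4, 37, 34, 2, 25, 28, 27, 9, 14, 6, 42, 16, 7, 8, 18, 36, 24, 17, 32, 3, 21, 12, 1.
The distinct values are {0, 1, 2, 3, 4, 6, 7, 8, 9, 12, 14, 16, 17, 18, 21, 24, 25, 27, 28, 32, 34, 36, 37, 42}; there are 24 of them.

24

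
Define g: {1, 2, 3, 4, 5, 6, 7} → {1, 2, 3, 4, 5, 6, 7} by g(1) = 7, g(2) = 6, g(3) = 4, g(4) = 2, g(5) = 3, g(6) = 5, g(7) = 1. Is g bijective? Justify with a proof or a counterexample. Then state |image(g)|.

The values 7, 6, 4, 2, 3, 5, 1 are a permutation of {1, 2, 3, 4, 5, 6, 7}: each element appears exactly once.
So g is injective and surjective, hence bijective.
The image of g is {1, 2, 3, 4, 5, 6, 7}, which has 7 elements.

7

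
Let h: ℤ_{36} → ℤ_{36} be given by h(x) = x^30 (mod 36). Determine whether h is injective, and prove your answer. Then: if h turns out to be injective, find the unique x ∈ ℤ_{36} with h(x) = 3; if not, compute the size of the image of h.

4

h(2): Repeated squaring mod 36: 2^1 ≡ 2, 2^2 ≡ 2² = 4, 2^4 ≡ 4² = 16, 2^8 ≡ 16² = 256 ≡ 4, 2^16 ≡ 4² = 16. Since 30 = 16 + 8 + 4 + 2, 2^30 ≡ 16·4·16·4: 16·4 = 64 ≡ 28, then 28·16 = 448 ≡ 16, then 16·4 = 64 ≡ 28. So 2^30 ≡ 28 (mod 36).
h(4): Repeated squaring mod 36: 4^1 ≡ 4, 4^2 ≡ 4² = 16, 4^4 ≡ 16² = 256 ≡ 4, 4^8 ≡ 4² = 16, 4^16 ≡ 16² = 256 ≡ 4. Since 30 = 16 + 8 + 4 + 2, 4^30 ≡ 4·16·4·16: 4·16 = 64 ≡ 28, then 28·4 = 112 ≡ 4, then 4·16 = 64 ≡ 28. So 4^30 ≡ 28 (mod 36).
So h(2) = h(4) = 28 while 2 ≠ 4, therefore h is not injective.
Since h is not injective, we determine |image(h)|. Computing x^30 mod 36 for each x (by repeated squaring, reducing mod 36 at every step), the values h(0), h(1), …, h(35) are: 0, 1, 28, 9, 28, 1, 0, 1, 28, 9, 28, 1, 0, 1, 28, 9, 28, 1, 0, 1, 28, 9, 28, 1, 0, 1, 28, 9, 28, 1, 0, 1, 28, 9, 28, 1.
The distinct values are {0, 1, 9, 28}; there are 4 of them.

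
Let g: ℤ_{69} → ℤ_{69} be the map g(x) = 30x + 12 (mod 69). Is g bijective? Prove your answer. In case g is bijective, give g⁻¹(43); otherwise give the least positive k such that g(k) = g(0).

23

We have gcd(30, 69) = 3 > 1. Taking s = 0 and t = 23: g(0) = 12 and g(23) = 30·23 + 12 = 702 ≡ 12 (mod 69).
So g(0) = g(23) while 0 ≠ 23, thus g is not injective, hence not bijective.
Since g is not bijective, we find the least positive k with g(k) = g(0): this means 30k ≡ 0 (mod 69), i.e. 69 ∣ 30k. Since gcd(30, 69) = 3, dividing through by 3 this holds exactly when 23 ∣ 10k, and as gcd(10, 23) = 1, exactly when 23 ∣ k.
The smallest positive such k is 23.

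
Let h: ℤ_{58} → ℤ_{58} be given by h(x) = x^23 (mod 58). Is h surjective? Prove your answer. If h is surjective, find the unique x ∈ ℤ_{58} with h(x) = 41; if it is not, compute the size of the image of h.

17

Computing x^23 mod 58 for each x (by repeated squaring, reducing mod 58 at every step), the values h(0), h(1), …, h(57) are: 0, 1, 10, 37, 42, 33, 22, 49, 14, 35, 40, 27, 46, 5, 26, 3, 24, 41, 2, 47, 52, 15, 38, 7, 54, 45, 50, 19, 28, 29, 30, 39, 8, 13, 4, 51, 20, 43, 6, 11, 56, 17, 34, 55, 32, 53, 12, 31, 18, 23, 44, 9, 36, 25, 16, 21, 48, 57.
Every element of ℤ_{58} appears exactly once in this list, so h is a bijection, and in particular surjective.
Since h is surjective, we read off the preimage of 41 from the same table: h(17) = 41, so h⁻¹(41) = 17.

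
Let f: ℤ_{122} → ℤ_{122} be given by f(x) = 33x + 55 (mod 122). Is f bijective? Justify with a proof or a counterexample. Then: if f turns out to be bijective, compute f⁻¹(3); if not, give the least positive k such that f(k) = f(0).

28

If f(s) = f(t), then 33s ≡ 33t (mod 122). Because gcd(33, 122) = 1, we may cancel 33 to get s ≡ t (mod 122).
We now compute 33⁻¹ mod 122 explicitly. Euclid's algorithm: 122 = 3·33 + 23, 33 = 1·23 + 10, 23 = 2·10 + 3, 10 = 3·3 + 1; back-substituting gives 1 = 37·33 − 10·122, so 33⁻¹ ≡ 37 (mod 122).
Then y ↦ 37(y − 55) is a two-sided inverse to f, so every y ∈ ℤ_{122} has a preimage.
Thus f is bijective.
Since f is bijective, we find f⁻¹(3): we need 33x ≡ 3 − 55 ≡ 70 (mod 122). Using 33⁻¹ = 37: x ≡ 37·70 = 2590 = 21·122 + 28, so x = 28.
Check: f(28) = 33·28 + 55 = 979 = 8·122 + 3 ≡ 3 (mod 122).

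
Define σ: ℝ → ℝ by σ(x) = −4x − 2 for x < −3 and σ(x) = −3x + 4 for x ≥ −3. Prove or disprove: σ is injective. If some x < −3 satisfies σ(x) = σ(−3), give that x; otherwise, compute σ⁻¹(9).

Both pieces are strictly decreasing (slopes −4 and −3), so each is injective on its own interval.
The left piece maps (−∞, −3) onto (10, ∞); the right piece maps [−3, ∞) onto (−∞, 13].
These images overlap. In particular σ(−3) = 13 (right piece), and solving −4x − 2 = 13 on the left piece gives x = −15/4 < −3.
So σ(−15/4) = σ(−3) with −15/4 ≠ −3, and σ is not injective. This x = −15/4 is the requested value below −3.

-15/4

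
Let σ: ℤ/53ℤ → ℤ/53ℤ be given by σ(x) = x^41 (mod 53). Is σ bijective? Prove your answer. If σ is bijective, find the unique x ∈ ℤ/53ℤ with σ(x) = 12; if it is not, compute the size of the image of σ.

Since 53 is prime, the nonzero elements of ℤ/53ℤ form a cyclic group of order 52.
As gcd(41, 52) = 1, raising to the 41st power is a bijection on this group: if s^41 ≡ t^41 then (st^{−1})^41 = 1, and the only element of order dividing gcd(41, 52) = 1 is 1, so s = t.
With σ(0) = 0 this makes σ injective on all of ℤ/53ℤ, hence bijective (finite equal-size domain and codomain). In particular σ is bijective.
Since σ is bijective, we find the preimage of 12. The inverse of x ↦ x^41 on (ℤ/53ℤ)^× is x ↦ x^33, because 41·33 = 1353 = 26·52 + 1 ≡ 1 (mod 52) and x^{52} = 1 for x ≠ 0 (Fermat). So σ⁻¹(12) = 12^33 mod 53.
Repeated squaring mod 53: 12^1 ≡ 12, 12^2 ≡ 12² = 144 ≡ 38, 12^4 ≡ 38² = 1444 ≡ 13, 12^8 ≡ 13² = 169 ≡ 10, 12^16 ≡ 10² = 100 ≡ 47, 12^32 ≡ 47² = 2209 ≡ 36. Since 33 = 32 + 1, 12^33 ≡ 36·12: 36·12 = 432 ≡ 8. So 12^33 ≡ 8 (mod 53).
Hence σ⁻¹(12) = 8.

8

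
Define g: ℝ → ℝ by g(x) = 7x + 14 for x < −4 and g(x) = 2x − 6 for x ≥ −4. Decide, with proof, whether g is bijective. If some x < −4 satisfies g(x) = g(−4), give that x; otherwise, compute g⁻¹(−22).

-36/7

Both pieces are strictly increasing (slopes 7 and 2), so each is injective on its own interval.
The left piece maps (−∞, −4) onto (−∞, −14); the right piece maps [−4, ∞) onto [−14, ∞).
Since −14 = −14, the images partition ℝ: g is injective and surjective, hence bijective.
Because the two images are disjoint, no x < −4 has g(x) = g(−4), so we compute g⁻¹(−22): −22 lies in (−∞, −14), so solve 7x + 14 = −22: x = (−22 − 14)/7 = −36/7.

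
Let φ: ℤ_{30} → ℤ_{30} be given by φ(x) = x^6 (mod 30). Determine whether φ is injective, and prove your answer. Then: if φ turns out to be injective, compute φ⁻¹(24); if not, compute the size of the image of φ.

φ(2): Repeated squaring mod 30: 2^1 ≡ 2, 2^2 ≡ 2² = 4, 2^4 ≡ 4² = 16. Since 6 = 4 + 2, 2^6 ≡ 16·4: 16·4 = 64 ≡ 4. So 2^6 ≡ 4 (mod 30).
φ(8): Repeated squaring mod 30: 8^1 ≡ 8, 8^2 ≡ 8² = 64 ≡ 4, 8^4 ≡ 4² = 16. Since 6 = 4 + 2, 8^6 ≡ 16·4: 16·4 = 64 ≡ 4. So 8^6 ≡ 4 (mod 30).
So φ(2) = φ(8) = 4 while 2 ≠ 8, so φ is not injective.
Since φ is not injective, we determine |image(φ)|. Computing x^6 mod 30 for each x (by repeated squaring, reducing mod 30 at every step), the values φ(0), φ(1), …, φ(29) are: 0, 1, 4, 9, 16, 25, 6, 19, 4, 21, 10, 1, 24, 19, 16, 15, 16, 19, 24, 1, 10, 21, 4, 19, 6, 25, 16, 9, 4, 1.
The distinct values are {0, 1, 4, 6, 9, 10, 15, 16, 19, 21, 24, 25}; there are 12 of them.

12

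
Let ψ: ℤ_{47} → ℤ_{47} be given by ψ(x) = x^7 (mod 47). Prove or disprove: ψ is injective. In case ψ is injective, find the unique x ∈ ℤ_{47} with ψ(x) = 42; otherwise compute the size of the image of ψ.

12

Since 47 is prime, the nonzero elements of ℤ_{47} form a cyclic group of order 46.
As gcd(7, 46) = 1, raising to the 7th power is a bijection on this group: if x_1^7 ≡ x_2^7 then (x_1x_2^{−1})^7 = 1, and the only element of order dividing gcd(7, 46) = 1 is 1, so x_1 = x_2.
With ψ(0) = 0 this makes ψ injective on all of ℤ_{47}, hence bijective (finite equal-size domain and codomain). In particular ψ is injective.
Since ψ is injective, we find the preimage of 42. The inverse of x ↦ x^7 on (ℤ_{47})^× is x ↦ x^33, because 7·33 = 231 = 5·46 + 1 ≡ 1 (mod 46) and x^{46} = 1 for x ≠ 0 (Fermat). So ψ⁻¹(42) = 42^33 mod 47.
Repeated squaring mod 47: 42^1 ≡ 42, 42^2 ≡ 42² = 1764 ≡ 25, 42^4 ≡ 25² = 625 ≡ 14, 42^8 ≡ 14² = 196 ≡ 8, 42^16 ≡ 8² = 64 ≡ 17, 42^32 ≡ 17² = 289 ≡ 7. Since 33 = 32 + 1, 42^33 ≡ 7·42: 7·42 = 294 ≡ 12. So 42^33 ≡ 12 (mod 47).
Hence ψ⁻¹(42) = 12.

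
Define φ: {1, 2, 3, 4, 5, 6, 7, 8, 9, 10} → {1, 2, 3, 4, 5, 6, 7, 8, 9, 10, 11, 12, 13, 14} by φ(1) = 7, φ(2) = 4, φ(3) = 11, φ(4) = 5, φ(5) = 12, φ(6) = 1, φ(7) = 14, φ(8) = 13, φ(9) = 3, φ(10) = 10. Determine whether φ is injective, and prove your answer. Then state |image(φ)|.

10

The values φ(1), …, φ(10) are 7, 4, 11, 5, 12, 1, 14, 13, 3, 10 — all distinct.
So φ(a) = φ(b) only when a = b, and φ is injective.
The image of φ is {1, 3, 4, 5, 7, 10, 11, 12, 13, 14}, which has 10 elements.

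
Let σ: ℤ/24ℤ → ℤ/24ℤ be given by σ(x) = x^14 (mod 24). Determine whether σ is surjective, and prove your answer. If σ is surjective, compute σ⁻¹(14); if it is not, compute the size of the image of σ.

4

σ(2): Repeated squaring mod 24: 2^1 ≡ 2, 2^2 ≡ 2² = 4, 2^4 ≡ 4² = 16, 2^8 ≡ 16² = 256 ≡ 16. Since 14 = 8 + 4 + 2, 2^14 ≡ 16·16·4: 16·16 = 256 ≡ 16, then 16·4 = 64 ≡ 16. So 2^14 ≡ 16 (mod 24).
σ(4): Repeated squaring mod 24: 4^1 ≡ 4, 4^2 ≡ 4² = 16, 4^4 ≡ 16² = 256 ≡ 16, 4^8 ≡ 16² = 256 ≡ 16. Since 14 = 8 + 4 + 2, 4^14 ≡ 16·16·16: 16·16 = 256 ≡ 16, then 16·16 = 256 ≡ 16. So 4^14 ≡ 16 (mod 24).
So σ(2) = σ(4) = 16 while 2 ≠ 4, hence σ is not injective.
A non-injective map from the 24-element set ℤ/24ℤ to itself takes at most 23 distinct values, so it cannot be surjective. Therefore σ is not surjective.
Since σ is not surjective, we determine |image(σ)|. Computing x^14 mod 24 for each x (by repeated squaring, reducing mod 24 at every step), the values σ(0), σ(1), …, σ(23) are: 0, 1, 16, 9, 16, 1, 0, 1, 16, 9, 16, 1, 0, 1, 16, 9, 16, 1, 0, 1, 16, 9, 16, 1.
The distinct values are {0, 1, 9, 16}; there are 4 of them.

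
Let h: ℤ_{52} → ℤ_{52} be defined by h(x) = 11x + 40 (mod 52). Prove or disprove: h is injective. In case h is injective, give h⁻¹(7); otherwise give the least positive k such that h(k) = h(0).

If h(a) = h(b), then 11a ≡ 11b (mod 52). Because gcd(11, 52) = 1, we may cancel 11 to get a ≡ b (mod 52).
Therefore h is injective.
We now compute 11⁻¹ mod 52 explicitly. Euclid's algorithm: 52 = 4·11 + 8, 11 = 1·8 + 3, 8 = 2·3 + 2, 3 = 1·2 + 1; back-substituting gives 1 = 19·11 − 4·52, so 11⁻¹ ≡ 19 (mod 52).
Since h is injective, we compute h⁻¹(7): solve 11x + 40 ≡ 7 (mod 52), i.e. 11x ≡ 19 (mod 52).
Multiplying by 11⁻¹ = 19 gives x ≡ 19·19 = 361 = 6·52 + 49 ≡ 49 (mod 52).
Check: h(49) = 11·49 + 40 = 579 = 11·52 + 7 ≡ 7 (mod 52).

49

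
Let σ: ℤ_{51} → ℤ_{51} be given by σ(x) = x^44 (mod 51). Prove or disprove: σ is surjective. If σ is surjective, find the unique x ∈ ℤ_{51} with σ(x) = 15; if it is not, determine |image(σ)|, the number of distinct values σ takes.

σ(1) = 1^44 = 1.
σ(4): Repeated squaring mod 51: 4^1 ≡ 4, 4^2 ≡ 4² = 16, 4^4 ≡ 16² = 256 ≡ 1, 4^8 ≡ 1² = 1, 4^16 ≡ 1² = 1, 4^32 ≡ 1² = 1. Since 44 = 32 + 8 + 4, 4^44 ≡ 1·1·1: 1·1 = 1, then 1·1 = 1. So 4^44 ≡ 1 (mod 51).
So σ(1) = σ(4) = 1 while 1 ≠ 4, thus σ is not injective.
A non-injective map from the 51-element set ℤ_{51} to itself takes at most 50 distinct values, so it cannot be surjective. So σ is not surjective.
Since σ is not surjective, we determine |image(σ)|. Computing x^44 mod 51 for each x (by repeated squaring, reducing mod 51 at every step), the values σ(0), σ(1), …, σ(50) are: 0, 1, 16, 21, 1, 4, 30, 13, 16, 33, 13, 13, 21, 1, 4, 33, 1, 34, 18, 16, 4, 18, 4, 13, 30, 16, 16, 30, 13, 4, 18, 4, 16, 18, 34, 1, 33, 4, 1, 21, 13, 13, 33, 16, 13, 30, 4, 1, 21, 16, 1.
The distinct values are {0, 1, 4, 13, 16, 18, 21, 30, 33, 34}; there are 10 of them.

10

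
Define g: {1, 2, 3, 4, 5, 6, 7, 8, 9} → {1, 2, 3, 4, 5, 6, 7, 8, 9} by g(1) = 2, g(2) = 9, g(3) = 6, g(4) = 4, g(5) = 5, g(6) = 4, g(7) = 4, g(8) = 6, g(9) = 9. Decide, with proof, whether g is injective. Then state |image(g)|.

5

g(4) = 4 = g(6) with 4 ≠ 6, so g is not injective.
The image of g is {2, 4, 5, 6, 9}, which has 5 elements.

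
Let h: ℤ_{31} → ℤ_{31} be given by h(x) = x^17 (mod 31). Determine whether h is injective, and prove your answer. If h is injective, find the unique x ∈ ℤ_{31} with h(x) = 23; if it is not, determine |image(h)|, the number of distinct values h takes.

15

Since 31 is prime, the nonzero elements of ℤ_{31} form a cyclic group of order 30.
As gcd(17, 30) = 1, raising to the 17th power is a bijection on this group: if s^17 ≡ t^17 then (st^{−1})^17 = 1, and the only element of order dividing gcd(17, 30) = 1 is 1, so s = t.
With h(0) = 0 this makes h injective on all of ℤ_{31}, hence bijective (finite equal-size domain and codomain). In particular h is injective.
Since h is injective, we find the preimage of 23. The inverse of x ↦ x^17 on (ℤ_{31})^× is x ↦ x^23, because 17·23 = 391 = 13·30 + 1 ≡ 1 (mod 30) and x^{30} = 1 for x ≠ 0 (Fermat). So h⁻¹(23) = 23^23 mod 31.
Repeated squaring mod 31: 23^1 ≡ 23, 23^2 ≡ 23² = 529 ≡ 2, 23^4 ≡ 2² = 4, 23^8 ≡ 4² = 16, 23^16 ≡ 16² = 256 ≡ 8. Since 23 = 16 + 4 + 2 + 1, 23^23 ≡ 8·4·2·23: 8·4 = 32 ≡ 1, then 1·2 = 2, then 2·23 = 46 ≡ 15. So 23^23 ≡ 15 (mod 31).
Hence h⁻¹(23) = 15.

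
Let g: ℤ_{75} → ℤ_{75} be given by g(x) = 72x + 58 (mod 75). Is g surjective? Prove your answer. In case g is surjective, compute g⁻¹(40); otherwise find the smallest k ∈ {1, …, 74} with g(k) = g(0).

25

Recall: g is surjective if every y in the codomain equals g(x) for some x in the domain.
Since gcd(72, 75) = 3, we have 72x ≡ 0 (mod 3) for all x, so g(x) ≡ 1 (mod 3).
But 0 ≢ 1 (mod 3), so 0 ∈ ℤ_{75} has no preimage. Therefore g is not surjective.
Since g is not surjective, we find the least positive k with g(k) = g(0): this means 72k ≡ 0 (mod 75), i.e. 75 ∣ 72k. Since gcd(72, 75) = 3, dividing through by 3 this holds exactly when 25 ∣ 24k, and as gcd(24, 25) = 1, exactly when 25 ∣ k.
The smallest positive such k is 25.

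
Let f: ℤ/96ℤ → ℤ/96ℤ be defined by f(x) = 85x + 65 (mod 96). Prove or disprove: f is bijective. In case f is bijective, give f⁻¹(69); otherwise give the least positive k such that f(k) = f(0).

52

If f(x_1) = f(x_2), then 85x_1 ≡ 85x_2 (mod 96). Because gcd(85, 96) = 1, we may cancel 85 to get x_1 ≡ x_2 (mod 96).
We now compute 85⁻¹ mod 96 explicitly. Euclid's algorithm: 96 = 1·85 + 11, 85 = 7·11 + 8, 11 = 1·8 + 3, 8 = 2·3 + 2, 3 = 1·2 + 1; back-substituting gives 1 = 61·85 − 54·96, so 85⁻¹ ≡ 61 (mod 96).
For any y ∈ ℤ/96ℤ, x = 61(y − 65) mod 96 satisfies f(x) = 85·61(y − 65) + 65 ≡ y (since 85·61 ≡ 1 mod 96). So every y has a preimage.
Thus f is bijective.
Since f is bijective, we find f⁻¹(69): we need 85x ≡ 69 − 65 ≡ 4 (mod 96). Using 85⁻¹ = 61: x ≡ 61·4 = 244 = 2·96 + 52, so x = 52.
Check: f(52) = 85·52 + 65 = 4485 = 46·96 + 69 ≡ 69 (mod 96).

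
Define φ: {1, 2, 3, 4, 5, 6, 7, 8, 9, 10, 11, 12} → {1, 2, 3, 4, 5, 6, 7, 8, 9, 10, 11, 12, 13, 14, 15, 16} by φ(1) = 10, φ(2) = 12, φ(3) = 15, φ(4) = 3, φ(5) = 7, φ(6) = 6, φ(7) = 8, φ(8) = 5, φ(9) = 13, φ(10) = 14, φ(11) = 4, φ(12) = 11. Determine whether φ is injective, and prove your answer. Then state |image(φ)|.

The values φ(1), …, φ(12) are 10, 12, 15, 3, 7, 6, 8, 5, 13, 14, 4, 11 — all distinct.
So φ(u) = φ(v) only when u = v, and φ is injective.
The image of φ is {3, 4, 5, 6, 7, 8, 10, 11, 12, 13, 14, 15}, which has 12 elements.

12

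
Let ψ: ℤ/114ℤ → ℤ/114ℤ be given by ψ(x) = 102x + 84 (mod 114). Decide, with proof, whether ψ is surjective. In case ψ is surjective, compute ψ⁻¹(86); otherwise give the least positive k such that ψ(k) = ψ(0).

Since gcd(102, 114) = 6, we have 102x ≡ 0 (mod 6) for all x, so ψ(x) ≡ 0 (mod 6).
But 1 ≢ 0 (mod 6), so 1 ∈ ℤ/114ℤ has no preimage. Thus ψ is not surjective.
Since ψ is not surjective, we find the least positive k with ψ(k) = ψ(0): this means 102k ≡ 0 (mod 114), i.e. 114 ∣ 102k. Since gcd(102, 114) = 6, dividing through by 6 this holds exactly when 19 ∣ 17k, and as gcd(17, 19) = 1, exactly when 19 ∣ k.
The smallest positive such k is 19.

19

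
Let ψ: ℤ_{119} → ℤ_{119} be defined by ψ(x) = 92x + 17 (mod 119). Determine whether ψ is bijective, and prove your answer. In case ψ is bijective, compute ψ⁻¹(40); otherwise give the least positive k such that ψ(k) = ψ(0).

If ψ(a) = ψ(b), then 92a ≡ 92b (mod 119). Because gcd(92, 119) = 1, we may cancel 92 to get a ≡ b (mod 119).
We now compute 92⁻¹ mod 119 explicitly. Euclid's algorithm: 119 = 1·92 + 27, 92 = 3·27 + 11, 27 = 2·11 + 5, 11 = 2·5 + 1; back-substituting gives 1 = 22·92 − 17·119, so 92⁻¹ ≡ 22 (mod 119).
For any y ∈ ℤ_{119}, x = 22(y − 17) mod 119 satisfies ψ(x) = 92·22(y − 17) + 17 ≡ y (since 92·22 ≡ 1 mod 119). So every y has a preimage.
Thus ψ is bijective.
Since ψ is bijective, we find ψ⁻¹(40): we need 92x ≡ 40 − 17 ≡ 23 (mod 119). Using 92⁻¹ = 22: x ≡ 22·23 = 506 = 4·119 + 30, so x = 30.
Check: ψ(30) = 92·30 + 17 = 2777 = 23·119 + 40 ≡ 40 (mod 119).

30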